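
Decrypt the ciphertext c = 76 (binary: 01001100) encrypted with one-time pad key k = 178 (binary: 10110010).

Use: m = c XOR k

Step 1: XOR ciphertext with key:
  Ciphertext: 01001100
  Key:        10110010
  XOR:        11111110
Step 2: Plaintext = 11111110 = 254 in decimal.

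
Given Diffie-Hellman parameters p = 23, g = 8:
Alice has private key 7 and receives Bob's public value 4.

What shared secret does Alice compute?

Step 1: s = B^a mod p = 4^7 mod 23.
  4^1 mod 23 = 4
  4^2 mod 23 = (4 * 4) mod 23 = 16
  4^3 mod 23 = (16 * 4) mod 23 = 18
  4^4 mod 23 = (18 * 4) mod 23 = 3
  4^5 mod 23 = (3 * 4) mod 23 = 12
  4^6 mod 23 = (12 * 4) mod 23 = 2
  4^7 mod 23 = (2 * 4) mod 23 = 8
Result: shared secret = 8.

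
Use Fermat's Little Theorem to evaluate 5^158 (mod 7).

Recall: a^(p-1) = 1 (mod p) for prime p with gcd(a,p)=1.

Step 1: Since 7 is prime, by Fermat's Little Theorem: 5^6 = 1 (mod 7).
Step 2: Reduce exponent: 158 mod 6 = 2.
Step 3: So 5^158 = 5^2 (mod 7).
Step 4: 5^2 mod 7 = 4.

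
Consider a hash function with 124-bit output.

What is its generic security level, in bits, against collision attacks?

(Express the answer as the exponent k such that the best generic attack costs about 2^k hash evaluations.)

Step 1: The hash has a 124-bit output.
Step 2: Collision resistance means it should be infeasible to find any x != y with h(x) = h(y).
By the birthday bound, a generic collision search succeeds after about sqrt(2^124) = 2^(124/2) = 2^62 evaluations.
Step 3: Security level = 62 bits.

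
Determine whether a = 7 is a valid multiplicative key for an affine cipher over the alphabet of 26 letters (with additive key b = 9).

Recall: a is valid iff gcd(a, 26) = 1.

Step 1: Compute gcd(7, 26).
Step 2: gcd(7, 26) = 1.
Since gcd = 1, 7 is coprime with 26, so it is a valid key.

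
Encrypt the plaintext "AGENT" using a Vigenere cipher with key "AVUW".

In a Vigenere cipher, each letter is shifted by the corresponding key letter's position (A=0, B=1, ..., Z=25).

Step 1: Repeat key to match plaintext length:
  Plaintext: AGENT
  Key:       AVUWA
Step 2: Encrypt each letter:
  A(0) + A(0) = (0+0) mod 26 = 0 = A
  G(6) + V(21) = (6+21) mod 26 = 1 = B
  E(4) + U(20) = (4+20) mod 26 = 24 = Y
  N(13) + W(22) = (13+22) mod 26 = 9 = J
  T(19) + A(0) = (19+0) mod 26 = 19 = T
Ciphertext: ABYJT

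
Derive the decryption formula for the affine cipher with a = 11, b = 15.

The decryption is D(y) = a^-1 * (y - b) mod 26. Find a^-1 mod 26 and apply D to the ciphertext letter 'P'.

Step 1: Find a^-1, the modular inverse of 11 mod 26.
Step 2: We need 11 * a^-1 = 1 (mod 26).
Step 3: 11 * 19 = 209 = 8 * 26 + 1, so a^-1 = 19.
Step 4: D(y) = 19(y - 15) mod 26.
Step 5: Apply to 'P' (y = 15): D(15) = 19 * (15 - 15) mod 26 = 19 * 0 mod 26 = 0 -> 'A'.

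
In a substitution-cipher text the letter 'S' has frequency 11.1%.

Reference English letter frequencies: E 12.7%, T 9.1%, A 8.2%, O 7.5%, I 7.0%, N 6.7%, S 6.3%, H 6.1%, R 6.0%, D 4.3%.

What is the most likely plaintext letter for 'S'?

Step 1: The observed frequency is 11.1%.
Step 2: Compare with English frequencies:
  E: 12.7% (difference: 1.6%) <-- closest
  T: 9.1% (difference: 2.0%)
  A: 8.2% (difference: 2.9%)
  O: 7.5% (difference: 3.6%)
  I: 7.0% (difference: 4.1%)
  N: 6.7% (difference: 4.4%)
  S: 6.3% (difference: 4.8%)
  H: 6.1% (difference: 5.0%)
  R: 6.0% (difference: 5.1%)
  D: 4.3% (difference: 6.8%)
Step 3: 'S' most likely represents 'E' (frequency 12.7%).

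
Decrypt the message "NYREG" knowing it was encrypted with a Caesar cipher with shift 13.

Step 1: Reverse the shift by subtracting 13 from each letter position.
  N (position 13) -> position (13-13) mod 26 = 0 -> A
  Y (position 24) -> position (24-13) mod 26 = 11 -> L
  R (position 17) -> position (17-13) mod 26 = 4 -> E
  E (position 4) -> position (4-13) mod 26 = 17 -> R
  G (position 6) -> position (6-13) mod 26 = 19 -> T
Decrypted message: ALERT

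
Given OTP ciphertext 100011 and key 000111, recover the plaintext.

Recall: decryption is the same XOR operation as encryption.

Step 1: XOR ciphertext with key:
  Ciphertext: 100011
  Key:        000111
  XOR:        100100
Step 2: Plaintext = 100100 = 36 in decimal.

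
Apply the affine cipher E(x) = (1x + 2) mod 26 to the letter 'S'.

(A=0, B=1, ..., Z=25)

Step 1: Convert 'S' to number: x = 18.
Step 2: E(18) = (1 * 18 + 2) mod 26 = 20 mod 26 = 20.
Step 3: Convert 20 back to letter: U.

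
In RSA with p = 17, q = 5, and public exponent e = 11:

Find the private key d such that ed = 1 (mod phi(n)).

Step 1: n = 17 * 5 = 85.
Step 2: phi(n) = 16 * 4 = 64.
Step 3: Find d such that 11 * d = 1 (mod 64).
Step 4: d = 11^(-1) mod 64 = 35.
Verification: 11 * 35 = 385 = 6 * 64 + 1.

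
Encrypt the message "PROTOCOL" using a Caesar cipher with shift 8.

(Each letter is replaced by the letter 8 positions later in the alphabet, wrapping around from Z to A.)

Step 1: For each letter, shift forward by 8 positions (mod 26).
  P (position 15) -> position (15+8) mod 26 = 23 -> X
  R (position 17) -> position (17+8) mod 26 = 25 -> Z
  O (position 14) -> position (14+8) mod 26 = 22 -> W
  T (position 19) -> position (19+8) mod 26 = 1 -> B
  O (position 14) -> position (14+8) mod 26 = 22 -> W
  C (position 2) -> position (2+8) mod 26 = 10 -> K
  O (position 14) -> position (14+8) mod 26 = 22 -> W
  L (position 11) -> position (11+8) mod 26 = 19 -> T
Result: XZWBWKWT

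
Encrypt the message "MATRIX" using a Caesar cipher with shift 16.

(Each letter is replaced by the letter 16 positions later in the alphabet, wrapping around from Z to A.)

Step 1: For each letter, shift forward by 16 positions (mod 26).
  M (position 12) -> position (12+16) mod 26 = 2 -> C
  A (position 0) -> position (0+16) mod 26 = 16 -> Q
  T (position 19) -> position (19+16) mod 26 = 9 -> J
  R (position 17) -> position (17+16) mod 26 = 7 -> H
  I (position 8) -> position (8+16) mod 26 = 24 -> Y
  X (position 23) -> position (23+16) mod 26 = 13 -> N
Result: CQJHYN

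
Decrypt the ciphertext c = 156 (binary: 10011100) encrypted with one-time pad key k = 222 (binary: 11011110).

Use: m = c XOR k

Step 1: XOR ciphertext with key:
  Ciphertext: 10011100
  Key:        11011110
  XOR:        01000010
Step 2: Plaintext = 01000010 = 66 in decimal.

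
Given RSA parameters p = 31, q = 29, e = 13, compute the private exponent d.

Step 1: n = 31 * 29 = 899.
Step 2: phi(n) = 30 * 28 = 840.
Step 3: Find d such that 13 * d = 1 (mod 840).
Step 4: d = 13^(-1) mod 840 = 517.
Verification: 13 * 517 = 6721 = 8 * 840 + 1.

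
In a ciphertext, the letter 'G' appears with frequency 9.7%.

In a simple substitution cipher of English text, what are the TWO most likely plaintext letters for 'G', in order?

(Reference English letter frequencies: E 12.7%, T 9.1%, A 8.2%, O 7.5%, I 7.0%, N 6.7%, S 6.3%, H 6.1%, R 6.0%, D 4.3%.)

Step 1: Observed frequency of 'G' is 9.7%.
Step 2: Compute distances to each reference frequency and sort:
  T (9.1%): difference = 0.6% <-- BEST
  A (8.2%): difference = 1.5% <-- RUNNER-UP
  O (7.5%): difference = 2.2%
  I (7.0%): difference = 2.7%
  N (6.7%): difference = 3.0%
Step 3: Most likely is 'T' (9.1%, diff 0.6%); second most likely is 'A' (8.2%, diff 1.5%).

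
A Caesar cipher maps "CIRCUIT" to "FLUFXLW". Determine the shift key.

Step 1: Compare first letters: C (position 2) -> F (position 5).
Step 2: Shift = (5 - 2) mod 26 = 3.
The shift value is 3.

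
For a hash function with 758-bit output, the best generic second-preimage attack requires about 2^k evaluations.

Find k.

Step 1: The hash has a 758-bit output.
Step 2: Second-preimage resistance means: given a specific input x, it should be infeasible to find a different y with h(y) = h(x).
With a 758-bit output, a generic search for a second preimage costs about 2^758 evaluations (each trial matches the fixed target with probability 2^-758).
Step 3: Security level = 758 bits.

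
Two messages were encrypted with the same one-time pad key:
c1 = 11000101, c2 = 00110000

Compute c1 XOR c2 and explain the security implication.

Step 1: c1 XOR c2 = (m1 XOR k) XOR (m2 XOR k).
Step 2: By XOR associativity/commutativity: = m1 XOR m2 XOR k XOR k = m1 XOR m2.
Step 3: 11000101 XOR 00110000 = 11110101 = 245.
Step 4: The key cancels out! An attacker learns m1 XOR m2 = 245, revealing the relationship between plaintexts.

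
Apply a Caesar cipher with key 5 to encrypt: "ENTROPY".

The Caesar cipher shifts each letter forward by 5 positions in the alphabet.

Step 1: For each letter, shift forward by 5 positions (mod 26).
  E (position 4) -> position (4+5) mod 26 = 9 -> J
  N (position 13) -> position (13+5) mod 26 = 18 -> S
  T (position 19) -> position (19+5) mod 26 = 24 -> Y
  R (position 17) -> position (17+5) mod 26 = 22 -> W
  O (position 14) -> position (14+5) mod 26 = 19 -> T
  P (position 15) -> position (15+5) mod 26 = 20 -> U
  Y (position 24) -> position (24+5) mod 26 = 3 -> D
Result: JSYWTUD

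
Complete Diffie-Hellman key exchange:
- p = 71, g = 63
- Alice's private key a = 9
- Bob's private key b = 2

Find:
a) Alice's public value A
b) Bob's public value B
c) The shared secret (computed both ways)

Step 1: A = g^a mod p = 63^9 mod 71 = 33.
Step 2: B = g^b mod p = 63^2 mod 71 = 64.
Step 3: Alice computes s = B^a mod p = 64^9 mod 71 = 24.
Step 4: Bob computes s = A^b mod p = 33^2 mod 71 = 24.
Both sides agree: shared secret = 24.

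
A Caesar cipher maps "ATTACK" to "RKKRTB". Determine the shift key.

Step 1: Compare first letters: A (position 0) -> R (position 17).
Step 2: Shift = (17 - 0) mod 26 = 17.
The shift value is 17.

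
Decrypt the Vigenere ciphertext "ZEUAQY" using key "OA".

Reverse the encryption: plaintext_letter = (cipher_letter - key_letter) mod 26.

Step 1: Extend key: OAOAOA
Step 2: Decrypt each letter (c - k) mod 26:
  Z(25) - O(14) = (25-14) mod 26 = 11 = L
  E(4) - A(0) = (4-0) mod 26 = 4 = E
  U(20) - O(14) = (20-14) mod 26 = 6 = G
  A(0) - A(0) = (0-0) mod 26 = 0 = A
  Q(16) - O(14) = (16-14) mod 26 = 2 = C
  Y(24) - A(0) = (24-0) mod 26 = 24 = Y
Plaintext: LEGACY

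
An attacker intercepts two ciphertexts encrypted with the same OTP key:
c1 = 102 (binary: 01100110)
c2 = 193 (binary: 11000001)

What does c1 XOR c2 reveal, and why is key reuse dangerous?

Step 1: c1 XOR c2 = (m1 XOR k) XOR (m2 XOR k).
Step 2: By XOR associativity/commutativity: = m1 XOR m2 XOR k XOR k = m1 XOR m2.
Step 3: 01100110 XOR 11000001 = 10100111 = 167.
Step 4: The key cancels out! An attacker learns m1 XOR m2 = 167, revealing the relationship between plaintexts.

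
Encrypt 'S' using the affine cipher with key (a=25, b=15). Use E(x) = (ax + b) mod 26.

Step 1: Convert 'S' to number: x = 18.
Step 2: E(18) = (25 * 18 + 15) mod 26 = 465 mod 26 = 23.
Step 3: Convert 23 back to letter: X.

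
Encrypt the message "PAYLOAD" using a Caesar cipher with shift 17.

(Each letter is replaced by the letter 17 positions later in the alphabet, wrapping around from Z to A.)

Step 1: For each letter, shift forward by 17 positions (mod 26).
  P (position 15) -> position (15+17) mod 26 = 6 -> G
  A (position 0) -> position (0+17) mod 26 = 17 -> R
  Y (position 24) -> position (24+17) mod 26 = 15 -> P
  L (position 11) -> position (11+17) mod 26 = 2 -> C
  O (position 14) -> position (14+17) mod 26 = 5 -> F
  A (position 0) -> position (0+17) mod 26 = 17 -> R
  D (position 3) -> position (3+17) mod 26 = 20 -> U
Result: GRPCFRU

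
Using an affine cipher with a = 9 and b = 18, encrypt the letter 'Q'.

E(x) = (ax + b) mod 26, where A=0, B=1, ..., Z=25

Step 1: Convert 'Q' to number: x = 16.
Step 2: E(16) = (9 * 16 + 18) mod 26 = 162 mod 26 = 6.
Step 3: Convert 6 back to letter: G.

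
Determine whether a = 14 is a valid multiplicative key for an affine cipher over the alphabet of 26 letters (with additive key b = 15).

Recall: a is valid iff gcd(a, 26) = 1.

Step 1: Compute gcd(14, 26).
Step 2: gcd(14, 26) = 2.
Since gcd = 2 != 1, 14 shares a common factor with 26, so it cannot be used.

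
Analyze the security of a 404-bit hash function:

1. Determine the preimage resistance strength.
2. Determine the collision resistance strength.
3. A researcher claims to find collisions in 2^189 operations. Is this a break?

Step 1: Preimage resistance requires brute-force of 2^404 operations.
Step 2: Collision resistance (birthday bound) = 2^(404/2) = 2^202.
Step 3: The claimed attack costs 2^189 operations.
Step 4: Since 2^189 < 2^202, the claimed attack beats the generic birthday bound, so collision resistance is broken.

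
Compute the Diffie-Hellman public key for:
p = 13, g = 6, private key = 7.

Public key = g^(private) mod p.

Step 1: A = g^a mod p = 6^7 mod 13.
  6^1 mod 13 = 6
  6^2 mod 13 = (6 * 6) mod 13 = 10
  6^3 mod 13 = (10 * 6) mod 13 = 8
  6^4 mod 13 = (8 * 6) mod 13 = 9
  6^5 mod 13 = (9 * 6) mod 13 = 2
  6^6 mod 13 = (2 * 6) mod 13 = 12
  6^7 mod 13 = (12 * 6) mod 13 = 7
Result: A = 7.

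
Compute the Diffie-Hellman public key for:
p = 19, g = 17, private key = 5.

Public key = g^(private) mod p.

Step 1: A = g^a mod p = 17^5 mod 19.
  17^1 mod 19 = 17
  17^2 mod 19 = (17 * 17) mod 19 = 4
  17^3 mod 19 = (4 * 17) mod 19 = 11
  17^4 mod 19 = (11 * 17) mod 19 = 16
  17^5 mod 19 = (16 * 17) mod 19 = 6
Result: A = 6.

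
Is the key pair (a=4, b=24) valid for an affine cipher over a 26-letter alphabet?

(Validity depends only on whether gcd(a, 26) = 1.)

Step 1: Compute gcd(4, 26).
Step 2: gcd(4, 26) = 2.
Since gcd = 2 != 1, 4 shares a common factor with 26, so it cannot be used.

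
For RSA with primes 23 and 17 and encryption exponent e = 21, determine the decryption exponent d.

Step 1: n = 23 * 17 = 391.
Step 2: phi(n) = 22 * 16 = 352.
Step 3: Find d such that 21 * d = 1 (mod 352).
Step 4: d = 21^(-1) mod 352 = 285.
Verification: 21 * 285 = 5985 = 17 * 352 + 1.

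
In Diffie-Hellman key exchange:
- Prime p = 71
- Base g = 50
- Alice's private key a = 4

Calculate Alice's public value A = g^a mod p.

Step 1: A = g^a mod p = 50^4 mod 71.
  50^1 mod 71 = 50
  50^2 mod 71 = (50 * 50) mod 71 = 15
  50^3 mod 71 = (15 * 50) mod 71 = 40
  50^4 mod 71 = (40 * 50) mod 71 = 12
Result: A = 12.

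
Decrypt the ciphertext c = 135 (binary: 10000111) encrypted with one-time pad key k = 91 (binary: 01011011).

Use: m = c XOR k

Step 1: XOR ciphertext with key:
  Ciphertext: 10000111
  Key:        01011011
  XOR:        11011100
Step 2: Plaintext = 11011100 = 220 in decimal.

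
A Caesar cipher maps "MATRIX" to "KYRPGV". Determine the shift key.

Step 1: Compare first letters: M (position 12) -> K (position 10).
Step 2: Shift = (10 - 12) mod 26 = 24.
The shift value is 24.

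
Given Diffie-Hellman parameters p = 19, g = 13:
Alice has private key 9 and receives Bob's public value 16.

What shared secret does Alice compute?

Step 1: s = B^a mod p = 16^9 mod 19.
  16^1 mod 19 = 16
  16^2 mod 19 = (16 * 16) mod 19 = 9
  16^3 mod 19 = (9 * 16) mod 19 = 11
  16^4 mod 19 = (11 * 16) mod 19 = 5
  16^5 mod 19 = (5 * 16) mod 19 = 4
  16^6 mod 19 = (4 * 16) mod 19 = 7
  16^7 mod 19 = (7 * 16) mod 19 = 17
  16^8 mod 19 = (17 * 16) mod 19 = 6
  16^9 mod 19 = (6 * 16) mod 19 = 1
Result: shared secret = 1.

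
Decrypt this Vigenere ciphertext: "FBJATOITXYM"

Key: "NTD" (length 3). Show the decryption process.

Step 1: Key 'NTD' has length 3. Extended key: NTDNTDNTDNT
Step 2: Decrypt each position:
  F(5) - N(13) = 18 = S
  B(1) - T(19) = 8 = I
  J(9) - D(3) = 6 = G
  A(0) - N(13) = 13 = N
  T(19) - T(19) = 0 = A
  O(14) - D(3) = 11 = L
  I(8) - N(13) = 21 = V
  T(19) - T(19) = 0 = A
  X(23) - D(3) = 20 = U
  Y(24) - N(13) = 11 = L
  M(12) - T(19) = 19 = T
Plaintext: SIGNALVAULT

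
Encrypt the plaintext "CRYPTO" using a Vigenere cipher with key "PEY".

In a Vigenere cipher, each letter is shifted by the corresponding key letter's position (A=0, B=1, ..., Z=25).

Step 1: Repeat key to match plaintext length:
  Plaintext: CRYPTO
  Key:       PEYPEY
Step 2: Encrypt each letter:
  C(2) + P(15) = (2+15) mod 26 = 17 = R
  R(17) + E(4) = (17+4) mod 26 = 21 = V
  Y(24) + Y(24) = (24+24) mod 26 = 22 = W
  P(15) + P(15) = (15+15) mod 26 = 4 = E
  T(19) + E(4) = (19+4) mod 26 = 23 = X
  O(14) + Y(24) = (14+24) mod 26 = 12 = M
Ciphertext: RVWEXM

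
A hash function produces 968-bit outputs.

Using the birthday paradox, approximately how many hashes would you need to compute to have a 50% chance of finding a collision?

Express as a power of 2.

Step 1: The birthday paradox gives collision probability ~50% after sqrt(2^n) = 2^(n/2) hashes.
Step 2: For 968-bit output: 2^(968/2) = 2^484.
Step 3: Approximately 2^484 hash computations needed.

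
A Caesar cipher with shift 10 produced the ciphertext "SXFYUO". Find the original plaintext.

Step 1: Reverse the shift by subtracting 10 from each letter position.
  S (position 18) -> position (18-10) mod 26 = 8 -> I
  X (position 23) -> position (23-10) mod 26 = 13 -> N
  F (position 5) -> position (5-10) mod 26 = 21 -> V
  Y (position 24) -> position (24-10) mod 26 = 14 -> O
  U (position 20) -> position (20-10) mod 26 = 10 -> K
  O (position 14) -> position (14-10) mod 26 = 4 -> E
Decrypted message: INVOKE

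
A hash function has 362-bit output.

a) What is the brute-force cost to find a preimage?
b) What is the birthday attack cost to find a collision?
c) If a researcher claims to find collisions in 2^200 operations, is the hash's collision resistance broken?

Step 1: Preimage resistance requires brute-force of 2^362 operations.
Step 2: Collision resistance (birthday bound) = 2^(362/2) = 2^181.
Step 3: The claimed attack costs 2^200 operations.
Step 4: Since 2^200 >= 2^181, the claimed attack is no faster than the generic birthday attack, so this does not break collision resistance.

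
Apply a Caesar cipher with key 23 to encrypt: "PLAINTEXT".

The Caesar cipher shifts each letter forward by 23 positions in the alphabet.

Step 1: For each letter, shift forward by 23 positions (mod 26).
  P (position 15) -> position (15+23) mod 26 = 12 -> M
  L (position 11) -> position (11+23) mod 26 = 8 -> I
  A (position 0) -> position (0+23) mod 26 = 23 -> X
  I (position 8) -> position (8+23) mod 26 = 5 -> F
  N (position 13) -> position (13+23) mod 26 = 10 -> K
  T (position 19) -> position (19+23) mod 26 = 16 -> Q
  E (position 4) -> position (4+23) mod 26 = 1 -> B
  X (position 23) -> position (23+23) mod 26 = 20 -> U
  T (position 19) -> position (19+23) mod 26 = 16 -> Q
Result: MIXFKQBUQ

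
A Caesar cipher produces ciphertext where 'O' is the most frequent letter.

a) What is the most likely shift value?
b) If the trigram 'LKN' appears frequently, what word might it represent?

Step 1: In English, 'E' is the most frequent letter (12.7%).
Step 2: The most frequent ciphertext letter is 'O' (position 14).
Step 3: Shift = (14 - 4) mod 26 = 10.
Step 4: Decrypt 'LKN' by shifting back 10:
  L -> B
  K -> A
  N -> D
Step 5: 'LKN' decrypts to 'BAD'.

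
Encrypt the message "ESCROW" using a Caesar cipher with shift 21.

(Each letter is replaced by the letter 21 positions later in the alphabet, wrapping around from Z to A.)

Step 1: For each letter, shift forward by 21 positions (mod 26).
  E (position 4) -> position (4+21) mod 26 = 25 -> Z
  S (position 18) -> position (18+21) mod 26 = 13 -> N
  C (position 2) -> position (2+21) mod 26 = 23 -> X
  R (position 17) -> position (17+21) mod 26 = 12 -> M
  O (position 14) -> position (14+21) mod 26 = 9 -> J
  W (position 22) -> position (22+21) mod 26 = 17 -> R
Result: ZNXMJR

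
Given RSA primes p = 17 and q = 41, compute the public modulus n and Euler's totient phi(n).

Step 1: n = p * q = 17 * 41 = 697.
Step 2: phi(n) = (p-1)(q-1) = 16 * 40 = 640.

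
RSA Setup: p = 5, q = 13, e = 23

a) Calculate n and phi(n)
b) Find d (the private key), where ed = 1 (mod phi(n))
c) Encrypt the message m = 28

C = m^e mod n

Step 1: n = 5 * 13 = 65.
Step 2: phi(n) = (5-1)(13-1) = 4 * 12 = 48.
Step 3: Find d = 23^(-1) mod 48 = 23.
  Verify: 23 * 23 = 529 = 1 (mod 48).
Step 4: C = 28^23 mod 65 = 7.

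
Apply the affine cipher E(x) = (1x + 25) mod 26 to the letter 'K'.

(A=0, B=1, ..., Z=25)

Step 1: Convert 'K' to number: x = 10.
Step 2: E(10) = (1 * 10 + 25) mod 26 = 35 mod 26 = 9.
Step 3: Convert 9 back to letter: J.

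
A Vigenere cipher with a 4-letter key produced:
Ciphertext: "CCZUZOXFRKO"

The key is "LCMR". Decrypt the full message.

Step 1: Key 'LCMR' has length 4. Extended key: LCMRLCMRLCM
Step 2: Decrypt each position:
  C(2) - L(11) = 17 = R
  C(2) - C(2) = 0 = A
  Z(25) - M(12) = 13 = N
  U(20) - R(17) = 3 = D
  Z(25) - L(11) = 14 = O
  O(14) - C(2) = 12 = M
  X(23) - M(12) = 11 = L
  F(5) - R(17) = 14 = O
  R(17) - L(11) = 6 = G
  K(10) - C(2) = 8 = I
  O(14) - M(12) = 2 = C
Plaintext: RANDOMLOGIC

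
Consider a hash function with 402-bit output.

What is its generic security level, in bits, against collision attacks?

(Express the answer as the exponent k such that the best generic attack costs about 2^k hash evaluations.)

Step 1: The hash has a 402-bit output.
Step 2: Collision resistance means it should be infeasible to find any x != y with h(x) = h(y).
By the birthday bound, a generic collision search succeeds after about sqrt(2^402) = 2^(402/2) = 2^201 evaluations.
Step 3: Security level = 201 bits.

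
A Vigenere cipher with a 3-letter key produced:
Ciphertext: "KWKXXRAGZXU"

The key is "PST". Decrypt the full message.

Step 1: Key 'PST' has length 3. Extended key: PSTPSTPSTPS
Step 2: Decrypt each position:
  K(10) - P(15) = 21 = V
  W(22) - S(18) = 4 = E
  K(10) - T(19) = 17 = R
  X(23) - P(15) = 8 = I
  X(23) - S(18) = 5 = F
  R(17) - T(19) = 24 = Y
  A(0) - P(15) = 11 = L
  G(6) - S(18) = 14 = O
  Z(25) - T(19) = 6 = G
  X(23) - P(15) = 8 = I
  U(20) - S(18) = 2 = C
Plaintext: VERIFYLOGIC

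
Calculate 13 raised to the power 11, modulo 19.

Step 1: Compute 13^11 mod 19 step by step, reducing modulo 19 at each step.
  13^1 mod 19 = 13
  13^2 mod 19 = (13 * 13) mod 19 = 17
  13^3 mod 19 = (17 * 13) mod 19 = 12
  13^4 mod 19 = (12 * 13) mod 19 = 4
  13^5 mod 19 = (4 * 13) mod 19 = 14
  13^6 mod 19 = (14 * 13) mod 19 = 11
  13^7 mod 19 = (11 * 13) mod 19 = 10
  13^8 mod 19 = (10 * 13) mod 19 = 16
  13^9 mod 19 = (16 * 13) mod 19 = 18
  13^10 mod 19 = (18 * 13) mod 19 = 6
  13^11 mod 19 = (6 * 13) mod 19 = 2
Step 2: Result = 2.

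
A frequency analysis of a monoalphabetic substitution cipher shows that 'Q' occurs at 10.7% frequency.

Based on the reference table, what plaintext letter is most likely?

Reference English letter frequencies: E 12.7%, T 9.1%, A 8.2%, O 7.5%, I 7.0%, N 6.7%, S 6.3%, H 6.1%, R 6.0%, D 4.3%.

Step 1: The observed frequency is 10.7%.
Step 2: Compare with English frequencies:
  E: 12.7% (difference: 2.0%)
  T: 9.1% (difference: 1.6%) <-- closest
  A: 8.2% (difference: 2.5%)
  O: 7.5% (difference: 3.2%)
  I: 7.0% (difference: 3.7%)
  N: 6.7% (difference: 4.0%)
  S: 6.3% (difference: 4.4%)
  H: 6.1% (difference: 4.6%)
  R: 6.0% (difference: 4.7%)
  D: 4.3% (difference: 6.4%)
Step 3: 'Q' most likely represents 'T' (frequency 9.1%).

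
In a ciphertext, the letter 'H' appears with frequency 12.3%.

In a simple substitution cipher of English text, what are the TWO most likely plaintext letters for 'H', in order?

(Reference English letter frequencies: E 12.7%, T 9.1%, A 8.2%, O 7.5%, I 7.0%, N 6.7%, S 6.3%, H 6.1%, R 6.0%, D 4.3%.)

Step 1: Observed frequency of 'H' is 12.3%.
Step 2: Compute distances to each reference frequency and sort:
  E (12.7%): difference = 0.4% <-- BEST
  T (9.1%): difference = 3.2% <-- RUNNER-UP
  A (8.2%): difference = 4.1%
  O (7.5%): difference = 4.8%
  I (7.0%): difference = 5.3%
Step 3: Most likely is 'E' (12.7%, diff 0.4%); second most likely is 'T' (9.1%, diff 3.2%).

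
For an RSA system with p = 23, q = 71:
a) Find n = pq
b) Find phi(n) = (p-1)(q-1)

Step 1: n = p * q = 23 * 71 = 1633.
Step 2: phi(n) = (p-1)(q-1) = 22 * 70 = 1540.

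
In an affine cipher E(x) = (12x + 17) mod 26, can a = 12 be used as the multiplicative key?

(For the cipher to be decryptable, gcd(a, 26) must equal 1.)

Step 1: Compute gcd(12, 26).
Step 2: gcd(12, 26) = 2.
Since gcd = 2 != 1, 12 shares a common factor with 26, so it cannot be used.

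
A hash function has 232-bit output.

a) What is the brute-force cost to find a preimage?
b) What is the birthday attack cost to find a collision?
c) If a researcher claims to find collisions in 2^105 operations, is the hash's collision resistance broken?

Step 1: Preimage resistance requires brute-force of 2^232 operations.
Step 2: Collision resistance (birthday bound) = 2^(232/2) = 2^116.
Step 3: The claimed attack costs 2^105 operations.
Step 4: Since 2^105 < 2^116, the claimed attack beats the generic birthday bound, so collision resistance is broken.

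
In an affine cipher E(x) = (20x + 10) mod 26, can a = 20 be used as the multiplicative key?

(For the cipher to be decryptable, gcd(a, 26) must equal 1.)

Step 1: Compute gcd(20, 26).
Step 2: gcd(20, 26) = 2.
Since gcd = 2 != 1, 20 shares a common factor with 26, so it cannot be used.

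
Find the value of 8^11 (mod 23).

Step 1: Compute 8^11 mod 23 step by step, reducing modulo 23 at each step.
  8^1 mod 23 = 8
  8^2 mod 23 = (8 * 8) mod 23 = 18
  8^3 mod 23 = (18 * 8) mod 23 = 6
  8^4 mod 23 = (6 * 8) mod 23 = 2
  8^5 mod 23 = (2 * 8) mod 23 = 16
  8^6 mod 23 = (16 * 8) mod 23 = 13
  8^7 mod 23 = (13 * 8) mod 23 = 12
  8^8 mod 23 = (12 * 8) mod 23 = 4
  8^9 mod 23 = (4 * 8) mod 23 = 9
  8^10 mod 23 = (9 * 8) mod 23 = 3
  8^11 mod 23 = (3 * 8) mod 23 = 1
Step 2: Result = 1.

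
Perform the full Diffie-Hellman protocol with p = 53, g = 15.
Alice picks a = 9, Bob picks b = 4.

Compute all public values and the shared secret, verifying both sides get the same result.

Step 1: A = g^a mod p = 15^9 mod 53 = 16.
Step 2: B = g^b mod p = 15^4 mod 53 = 10.
Step 3: Alice computes s = B^a mod p = 10^9 mod 53 = 28.
Step 4: Bob computes s = A^b mod p = 16^4 mod 53 = 28.
Both sides agree: shared secret = 28.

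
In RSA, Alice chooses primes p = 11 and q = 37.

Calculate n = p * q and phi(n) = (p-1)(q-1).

Step 1: n = p * q = 11 * 37 = 407.
Step 2: phi(n) = (p-1)(q-1) = 10 * 36 = 360.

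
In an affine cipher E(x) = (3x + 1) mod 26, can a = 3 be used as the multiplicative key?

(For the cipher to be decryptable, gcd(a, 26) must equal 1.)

Step 1: Compute gcd(3, 26).
Step 2: gcd(3, 26) = 1.
Since gcd = 1, 3 is coprime with 26, so it is a valid key.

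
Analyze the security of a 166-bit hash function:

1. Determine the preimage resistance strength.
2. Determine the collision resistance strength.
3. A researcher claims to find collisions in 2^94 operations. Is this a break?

Step 1: Preimage resistance requires brute-force of 2^166 operations.
Step 2: Collision resistance (birthday bound) = 2^(166/2) = 2^83.
Step 3: The claimed attack costs 2^94 operations.
Step 4: Since 2^94 >= 2^83, the claimed attack is no faster than the generic birthday attack, so this does not break collision resistance.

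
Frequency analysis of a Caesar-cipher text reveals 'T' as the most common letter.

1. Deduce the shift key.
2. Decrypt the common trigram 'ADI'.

Step 1: In English, 'E' is the most frequent letter (12.7%).
Step 2: The most frequent ciphertext letter is 'T' (position 19).
Step 3: Shift = (19 - 4) mod 26 = 15.
Step 4: Decrypt 'ADI' by shifting back 15:
  A -> L
  D -> O
  I -> T
Step 5: 'ADI' decrypts to 'LOT'.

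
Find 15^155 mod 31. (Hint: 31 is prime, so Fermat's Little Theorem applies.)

Step 1: Since 31 is prime, by Fermat's Little Theorem: 15^30 = 1 (mod 31).
Step 2: Reduce exponent: 155 mod 30 = 5.
Step 3: So 15^155 = 15^5 (mod 31).
Step 4: 15^5 mod 31 = 30.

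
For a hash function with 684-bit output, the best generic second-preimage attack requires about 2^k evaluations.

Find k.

Step 1: The hash has a 684-bit output.
Step 2: Second-preimage resistance means: given a specific input x, it should be infeasible to find a different y with h(y) = h(x).
With a 684-bit output, a generic search for a second preimage costs about 2^684 evaluations (each trial matches the fixed target with probability 2^-684).
Step 3: Security level = 684 bits.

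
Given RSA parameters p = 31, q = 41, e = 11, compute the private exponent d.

Step 1: n = 31 * 41 = 1271.
Step 2: phi(n) = 30 * 40 = 1200.
Step 3: Find d such that 11 * d = 1 (mod 1200).
Step 4: d = 11^(-1) mod 1200 = 1091.
Verification: 11 * 1091 = 12001 = 10 * 1200 + 1.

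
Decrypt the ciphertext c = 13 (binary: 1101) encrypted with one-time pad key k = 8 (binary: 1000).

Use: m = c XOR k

Step 1: XOR ciphertext with key:
  Ciphertext: 1101
  Key:        1000
  XOR:        0101
Step 2: Plaintext = 0101 = 5 in decimal.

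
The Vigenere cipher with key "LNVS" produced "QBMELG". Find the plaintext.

Step 1: Extend key: LNVSLN
Step 2: Decrypt each letter (c - k) mod 26:
  Q(16) - L(11) = (16-11) mod 26 = 5 = F
  B(1) - N(13) = (1-13) mod 26 = 14 = O
  M(12) - V(21) = (12-21) mod 26 = 17 = R
  E(4) - S(18) = (4-18) mod 26 = 12 = M
  L(11) - L(11) = (11-11) mod 26 = 0 = A
  G(6) - N(13) = (6-13) mod 26 = 19 = T
Plaintext: FORMAT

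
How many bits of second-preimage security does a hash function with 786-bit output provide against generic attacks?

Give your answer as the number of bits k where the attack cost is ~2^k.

Step 1: The hash has a 786-bit output.
Step 2: Second-preimage resistance means: given a specific input x, it should be infeasible to find a different y with h(y) = h(x).
With a 786-bit output, a generic search for a second preimage costs about 2^786 evaluations (each trial matches the fixed target with probability 2^-786).
Step 3: Security level = 786 bits.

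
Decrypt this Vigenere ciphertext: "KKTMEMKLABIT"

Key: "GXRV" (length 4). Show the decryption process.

Step 1: Key 'GXRV' has length 4. Extended key: GXRVGXRVGXRV
Step 2: Decrypt each position:
  K(10) - G(6) = 4 = E
  K(10) - X(23) = 13 = N
  T(19) - R(17) = 2 = C
  M(12) - V(21) = 17 = R
  E(4) - G(6) = 24 = Y
  M(12) - X(23) = 15 = P
  K(10) - R(17) = 19 = T
  L(11) - V(21) = 16 = Q
  A(0) - G(6) = 20 = U
  B(1) - X(23) = 4 = E
  I(8) - R(17) = 17 = R
  T(19) - V(21) = 24 = Y
Plaintext: ENCRYPTQUERY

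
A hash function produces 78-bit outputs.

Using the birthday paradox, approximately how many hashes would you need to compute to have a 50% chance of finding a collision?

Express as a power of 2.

Step 1: The birthday paradox gives collision probability ~50% after sqrt(2^n) = 2^(n/2) hashes.
Step 2: For 78-bit output: 2^(78/2) = 2^39.
Step 3: Approximately 2^39 hash computations needed.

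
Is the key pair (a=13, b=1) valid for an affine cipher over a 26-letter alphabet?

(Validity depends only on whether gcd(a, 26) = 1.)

Step 1: Compute gcd(13, 26).
Step 2: gcd(13, 26) = 13.
Since gcd = 13 != 1, 13 shares a common factor with 26, so it cannot be used.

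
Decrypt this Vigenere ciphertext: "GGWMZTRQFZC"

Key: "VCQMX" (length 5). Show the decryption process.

Step 1: Key 'VCQMX' has length 5. Extended key: VCQMXVCQMXV
Step 2: Decrypt each position:
  G(6) - V(21) = 11 = L
  G(6) - C(2) = 4 = E
  W(22) - Q(16) = 6 = G
  M(12) - M(12) = 0 = A
  Z(25) - X(23) = 2 = C
  T(19) - V(21) = 24 = Y
  R(17) - C(2) = 15 = P
  Q(16) - Q(16) = 0 = A
  F(5) - M(12) = 19 = T
  Z(25) - X(23) = 2 = C
  C(2) - V(21) = 7 = H
Plaintext: LEGACYPATCH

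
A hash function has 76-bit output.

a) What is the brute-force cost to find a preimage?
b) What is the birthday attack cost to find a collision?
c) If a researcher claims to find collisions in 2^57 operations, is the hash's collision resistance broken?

Step 1: Preimage resistance requires brute-force of 2^76 operations.
Step 2: Collision resistance (birthday bound) = 2^(76/2) = 2^38.
Step 3: The claimed attack costs 2^57 operations.
Step 4: Since 2^57 >= 2^38, the claimed attack is no faster than the generic birthday attack, so this does not break collision resistance.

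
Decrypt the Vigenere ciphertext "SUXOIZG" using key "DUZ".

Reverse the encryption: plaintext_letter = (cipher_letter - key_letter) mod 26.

Step 1: Extend key: DUZDUZD
Step 2: Decrypt each letter (c - k) mod 26:
  S(18) - D(3) = (18-3) mod 26 = 15 = P
  U(20) - U(20) = (20-20) mod 26 = 0 = A
  X(23) - Z(25) = (23-25) mod 26 = 24 = Y
  O(14) - D(3) = (14-3) mod 26 = 11 = L
  I(8) - U(20) = (8-20) mod 26 = 14 = O
  Z(25) - Z(25) = (25-25) mod 26 = 0 = A
  G(6) - D(3) = (6-3) mod 26 = 3 = D
Plaintext: PAYLOAD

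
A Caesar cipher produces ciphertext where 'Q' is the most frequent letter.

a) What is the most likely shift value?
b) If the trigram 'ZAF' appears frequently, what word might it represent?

Step 1: In English, 'E' is the most frequent letter (12.7%).
Step 2: The most frequent ciphertext letter is 'Q' (position 16).
Step 3: Shift = (16 - 4) mod 26 = 12.
Step 4: Decrypt 'ZAF' by shifting back 12:
  Z -> N
  A -> O
  F -> T
Step 5: 'ZAF' decrypts to 'NOT'.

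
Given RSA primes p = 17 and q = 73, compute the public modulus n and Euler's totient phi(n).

Step 1: n = p * q = 17 * 73 = 1241.
Step 2: phi(n) = (p-1)(q-1) = 16 * 72 = 1152.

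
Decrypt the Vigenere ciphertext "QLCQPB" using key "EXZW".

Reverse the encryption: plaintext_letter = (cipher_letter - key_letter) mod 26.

Step 1: Extend key: EXZWEX
Step 2: Decrypt each letter (c - k) mod 26:
  Q(16) - E(4) = (16-4) mod 26 = 12 = M
  L(11) - X(23) = (11-23) mod 26 = 14 = O
  C(2) - Z(25) = (2-25) mod 26 = 3 = D
  Q(16) - W(22) = (16-22) mod 26 = 20 = U
  P(15) - E(4) = (15-4) mod 26 = 11 = L
  B(1) - X(23) = (1-23) mod 26 = 4 = E
Plaintext: MODULE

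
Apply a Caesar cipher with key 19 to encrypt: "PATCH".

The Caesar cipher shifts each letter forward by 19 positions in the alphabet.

Step 1: For each letter, shift forward by 19 positions (mod 26).
  P (position 15) -> position (15+19) mod 26 = 8 -> I
  A (position 0) -> position (0+19) mod 26 = 19 -> T
  T (position 19) -> position (19+19) mod 26 = 12 -> M
  C (position 2) -> position (2+19) mod 26 = 21 -> V
  H (position 7) -> position (7+19) mod 26 = 0 -> A
Result: ITMVA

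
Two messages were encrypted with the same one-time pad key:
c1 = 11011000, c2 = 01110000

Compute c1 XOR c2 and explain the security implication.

Step 1: c1 XOR c2 = (m1 XOR k) XOR (m2 XOR k).
Step 2: By XOR associativity/commutativity: = m1 XOR m2 XOR k XOR k = m1 XOR m2.
Step 3: 11011000 XOR 01110000 = 10101000 = 168.
Step 4: The key cancels out! An attacker learns m1 XOR m2 = 168, revealing the relationship between plaintexts.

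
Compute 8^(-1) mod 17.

Step 1: We need x such that 8 * x = 1 (mod 17).
Step 2: Using the extended Euclidean algorithm or trial:
  8 * 15 = 120 = 7 * 17 + 1.
Step 3: Since 120 mod 17 = 1, the inverse is x = 15.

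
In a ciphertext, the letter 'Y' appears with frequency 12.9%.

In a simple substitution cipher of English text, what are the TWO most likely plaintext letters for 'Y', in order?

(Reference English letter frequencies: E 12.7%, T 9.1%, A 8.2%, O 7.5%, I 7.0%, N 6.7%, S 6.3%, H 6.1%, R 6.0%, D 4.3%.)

Step 1: Observed frequency of 'Y' is 12.9%.
Step 2: Compute distances to each reference frequency and sort:
  E (12.7%): difference = 0.2% <-- BEST
  T (9.1%): difference = 3.8% <-- RUNNER-UP
  A (8.2%): difference = 4.7%
  O (7.5%): difference = 5.4%
  I (7.0%): difference = 5.9%
Step 3: Most likely is 'E' (12.7%, diff 0.2%); second most likely is 'T' (9.1%, diff 3.8%).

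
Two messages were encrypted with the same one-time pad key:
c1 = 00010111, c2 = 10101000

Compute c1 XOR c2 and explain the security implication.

Step 1: c1 XOR c2 = (m1 XOR k) XOR (m2 XOR k).
Step 2: By XOR associativity/commutativity: = m1 XOR m2 XOR k XOR k = m1 XOR m2.
Step 3: 00010111 XOR 10101000 = 10111111 = 191.
Step 4: The key cancels out! An attacker learns m1 XOR m2 = 191, revealing the relationship between plaintexts.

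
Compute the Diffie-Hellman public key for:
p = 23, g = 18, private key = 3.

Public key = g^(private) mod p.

Step 1: A = g^a mod p = 18^3 mod 23.
  18^1 mod 23 = 18
  18^2 mod 23 = (18 * 18) mod 23 = 2
  18^3 mod 23 = (2 * 18) mod 23 = 13
Result: A = 13.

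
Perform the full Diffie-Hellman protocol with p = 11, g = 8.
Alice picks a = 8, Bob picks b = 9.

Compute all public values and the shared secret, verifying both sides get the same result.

Step 1: A = g^a mod p = 8^8 mod 11 = 5.
Step 2: B = g^b mod p = 8^9 mod 11 = 7.
Step 3: Alice computes s = B^a mod p = 7^8 mod 11 = 9.
Step 4: Bob computes s = A^b mod p = 5^9 mod 11 = 9.
Both sides agree: shared secret = 9.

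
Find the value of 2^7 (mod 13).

Step 1: Compute 2^7 mod 13 step by step, reducing modulo 13 at each step.
  2^1 mod 13 = 2
  2^2 mod 13 = (2 * 2) mod 13 = 4
  2^3 mod 13 = (4 * 2) mod 13 = 8
  2^4 mod 13 = (8 * 2) mod 13 = 3
  2^5 mod 13 = (3 * 2) mod 13 = 6
  2^6 mod 13 = (6 * 2) mod 13 = 12
  2^7 mod 13 = (12 * 2) mod 13 = 11
Step 2: Result = 11.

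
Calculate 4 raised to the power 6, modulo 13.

Step 1: Compute 4^6 mod 13 step by step, reducing modulo 13 at each step.
  4^1 mod 13 = 4
  4^2 mod 13 = (4 * 4) mod 13 = 3
  4^3 mod 13 = (3 * 4) mod 13 = 12
  4^4 mod 13 = (12 * 4) mod 13 = 9
  4^5 mod 13 = (9 * 4) mod 13 = 10
  4^6 mod 13 = (10 * 4) mod 13 = 1
Step 2: Result = 1.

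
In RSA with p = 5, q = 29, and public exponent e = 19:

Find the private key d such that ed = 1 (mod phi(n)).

Step 1: n = 5 * 29 = 145.
Step 2: phi(n) = 4 * 28 = 112.
Step 3: Find d such that 19 * d = 1 (mod 112).
Step 4: d = 19^(-1) mod 112 = 59.
Verification: 19 * 59 = 1121 = 10 * 112 + 1.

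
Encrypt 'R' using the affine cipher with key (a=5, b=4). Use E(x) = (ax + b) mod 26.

Step 1: Convert 'R' to number: x = 17.
Step 2: E(17) = (5 * 17 + 4) mod 26 = 89 mod 26 = 11.
Step 3: Convert 11 back to letter: L.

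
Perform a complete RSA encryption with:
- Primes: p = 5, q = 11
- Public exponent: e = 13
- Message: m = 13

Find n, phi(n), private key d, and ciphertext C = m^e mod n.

Step 1: n = 5 * 11 = 55.
Step 2: phi(n) = (5-1)(11-1) = 4 * 10 = 40.
Step 3: Find d = 13^(-1) mod 40 = 37.
  Verify: 13 * 37 = 481 = 1 (mod 40).
Step 4: C = 13^13 mod 55 = 8.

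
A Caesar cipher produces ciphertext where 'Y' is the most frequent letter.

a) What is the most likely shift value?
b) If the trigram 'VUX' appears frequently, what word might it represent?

Step 1: In English, 'E' is the most frequent letter (12.7%).
Step 2: The most frequent ciphertext letter is 'Y' (position 24).
Step 3: Shift = (24 - 4) mod 26 = 20.
Step 4: Decrypt 'VUX' by shifting back 20:
  V -> B
  U -> A
  X -> D
Step 5: 'VUX' decrypts to 'BAD'.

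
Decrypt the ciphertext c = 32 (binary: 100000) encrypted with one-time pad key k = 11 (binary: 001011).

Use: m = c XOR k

Step 1: XOR ciphertext with key:
  Ciphertext: 100000
  Key:        001011
  XOR:        101011
Step 2: Plaintext = 101011 = 43 in decimal.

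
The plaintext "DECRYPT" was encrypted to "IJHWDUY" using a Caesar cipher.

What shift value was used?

Step 1: Compare first letters: D (position 3) -> I (position 8).
Step 2: Shift = (8 - 3) mod 26 = 5.
The shift value is 5.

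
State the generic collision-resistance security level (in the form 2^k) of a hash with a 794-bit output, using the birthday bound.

Step 1: The birthday paradox gives collision probability ~50% after sqrt(2^n) = 2^(n/2) hashes.
Step 2: For 794-bit output: 2^(794/2) = 2^397.
Step 3: Approximately 2^397 hash computations needed.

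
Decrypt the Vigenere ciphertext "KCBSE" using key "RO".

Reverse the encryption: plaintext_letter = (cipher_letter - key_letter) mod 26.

Step 1: Extend key: ROROR
Step 2: Decrypt each letter (c - k) mod 26:
  K(10) - R(17) = (10-17) mod 26 = 19 = T
  C(2) - O(14) = (2-14) mod 26 = 14 = O
  B(1) - R(17) = (1-17) mod 26 = 10 = K
  S(18) - O(14) = (18-14) mod 26 = 4 = E
  E(4) - R(17) = (4-17) mod 26 = 13 = N
Plaintext: TOKEN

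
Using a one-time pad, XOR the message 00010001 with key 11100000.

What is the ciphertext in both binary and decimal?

Step 1: Write out the XOR operation bit by bit:
  Message: 00010001
  Key:     11100000
  XOR:     11110001
Step 2: Convert to decimal: 11110001 = 241.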